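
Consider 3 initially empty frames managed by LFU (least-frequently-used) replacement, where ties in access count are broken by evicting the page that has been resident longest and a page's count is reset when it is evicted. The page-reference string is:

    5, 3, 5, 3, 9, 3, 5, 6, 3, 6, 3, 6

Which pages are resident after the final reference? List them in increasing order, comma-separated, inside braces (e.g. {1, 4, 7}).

5 -> miss, frames {5}
3 -> miss, frames {5,3}
5 -> hit
3 -> hit
9 -> miss, frames {5,3,9}
3 -> hit
5 -> hit
6 -> miss, evict 9, frames {5,3,6}
3 -> hit
6 -> hit
3 -> hit
6 -> hit

{3, 5, 6}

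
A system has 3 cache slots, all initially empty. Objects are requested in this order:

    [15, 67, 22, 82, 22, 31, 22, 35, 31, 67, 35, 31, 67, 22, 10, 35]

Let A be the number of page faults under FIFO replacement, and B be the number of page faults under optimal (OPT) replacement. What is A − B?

Under FIFO: F F F F . F . F . F . . . F F F → 10 faults.
Under OPT: F F F F . F . F . . . . . F F . → 8 faults.
A − B = 10 − 8 = 2.

2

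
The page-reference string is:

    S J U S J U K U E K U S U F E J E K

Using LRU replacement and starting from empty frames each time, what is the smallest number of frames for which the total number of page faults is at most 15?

2

f=1: 18 faults
f=2: 15 faults
f=3: 10 faults
f=4: 10 faults
f=5: 8 faults
f=6: 6 faults
Smallest f with faults ≤ 15 is 2.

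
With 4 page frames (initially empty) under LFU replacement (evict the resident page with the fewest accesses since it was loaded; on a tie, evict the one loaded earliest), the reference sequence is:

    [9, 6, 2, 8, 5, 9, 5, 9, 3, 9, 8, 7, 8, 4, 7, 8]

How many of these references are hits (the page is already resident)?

9 → miss, frames {9}
6 → miss, frames {9,6}
2 → miss, frames {9,6,2}
8 → miss, frames {9,6,2,8}
5 → miss, evict 9, frames {6,2,8,5}
9 → miss, evict 6, frames {2,8,5,9}
5 → hit
9 → hit
3 → miss, evict 2, frames {8,5,9,3}
9 → hit
8 → hit
7 → miss, evict 3, frames {8,5,9,7}
8 → hit
4 → miss, evict 7, frames {8,5,9,4}
7 → miss, evict 4, frames {8,5,9,7}
8 → hit
Hits: 6.

6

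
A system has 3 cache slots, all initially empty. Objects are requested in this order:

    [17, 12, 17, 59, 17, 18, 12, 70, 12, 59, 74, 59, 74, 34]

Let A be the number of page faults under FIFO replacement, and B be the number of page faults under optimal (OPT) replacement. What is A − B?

Under FIFO: F F . F . F . F F F F . . F → 9 faults.
Under OPT: F F . F . F . F . . F . . F → 7 faults.
A − B = 9 − 7 = 2.

2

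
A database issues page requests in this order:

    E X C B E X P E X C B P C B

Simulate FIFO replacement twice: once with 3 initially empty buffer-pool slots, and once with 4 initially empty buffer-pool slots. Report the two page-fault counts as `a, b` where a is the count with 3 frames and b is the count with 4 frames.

9, 10

3 frames: F F F F F F F . . F F . . . → 9 faults.
4 frames: F F F F . . F F F F F F . . → 10 faults.
10 > 9: adding a frame increased faults — Belady's anomaly.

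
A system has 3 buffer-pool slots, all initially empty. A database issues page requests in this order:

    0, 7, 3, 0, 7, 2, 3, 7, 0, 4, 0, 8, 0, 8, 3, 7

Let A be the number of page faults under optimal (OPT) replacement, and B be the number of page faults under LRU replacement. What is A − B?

-2

Under OPT: F F F . . F . . F F . F . . . F → 8 faults.
Under LRU: F F F . . F F . F F . F . . F F → 10 faults.
A − B = 8 − 10 = -2.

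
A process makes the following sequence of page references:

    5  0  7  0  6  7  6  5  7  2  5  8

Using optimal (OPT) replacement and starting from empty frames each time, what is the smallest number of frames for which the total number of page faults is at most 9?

f=1: 12 faults
f=2: 7 faults
f=3: 6 faults
f=4: 6 faults
f=5: 6 faults
f=6: 6 faults
Smallest f with faults ≤ 9 is 2.

2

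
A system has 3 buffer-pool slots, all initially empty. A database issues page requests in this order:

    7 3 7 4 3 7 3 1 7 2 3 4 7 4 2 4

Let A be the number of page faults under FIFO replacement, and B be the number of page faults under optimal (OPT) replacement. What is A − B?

Under FIFO: F F . F . . . F F F F F F . F . → 10 faults.
Under OPT: F F . F . . . F . F . F . . . . → 6 faults.
A − B = 10 − 6 = 4.

4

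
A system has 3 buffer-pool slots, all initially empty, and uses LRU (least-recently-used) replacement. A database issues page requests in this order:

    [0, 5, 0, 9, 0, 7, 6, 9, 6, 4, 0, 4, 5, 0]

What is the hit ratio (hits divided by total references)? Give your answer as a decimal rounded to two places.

0.36

0 -> fault, frames (0)
5 -> fault, frames (0 5)
0 -> hit
9 -> fault, frames (5 0 9)
0 -> hit
7 -> fault, evict 5, frames (9 0 7)
6 -> fault, evict 9, frames (0 7 6)
9 -> fault, evict 0, frames (7 6 9)
6 -> hit
4 -> fault, evict 7, frames (9 6 4)
0 -> fault, evict 9, frames (6 4 0)
4 -> hit
5 -> fault, evict 6, frames (0 4 5)
0 -> hit
Hits: 5 of 14 references → 5/14 = 0.3571.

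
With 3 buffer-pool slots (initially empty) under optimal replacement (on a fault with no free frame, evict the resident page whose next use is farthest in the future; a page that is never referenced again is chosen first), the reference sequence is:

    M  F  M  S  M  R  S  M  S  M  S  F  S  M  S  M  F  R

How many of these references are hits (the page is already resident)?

M → miss, frames (M)
F → miss, frames (M F)
M → hit
S → miss, frames (M F S)
M → hit
R → miss, evict F, frames (M S R)
S → hit
M → hit
S → hit
M → hit
S → hit
F → miss, evict R, frames (M S F)
S → hit
M → hit
S → hit
M → hit
F → hit
R → miss, evict F, frames (M S R)
Hits: 12.

12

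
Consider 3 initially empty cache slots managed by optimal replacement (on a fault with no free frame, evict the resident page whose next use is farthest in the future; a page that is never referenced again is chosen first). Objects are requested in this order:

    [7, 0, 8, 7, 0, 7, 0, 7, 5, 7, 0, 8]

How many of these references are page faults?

5

7 → miss, frames {7}
0 → miss, frames {7,0}
8 → miss, frames {7,0,8}
7 → hit
0 → hit
7 → hit
0 → hit
7 → hit
5 → miss, evict 8, frames {7,0,5}
7 → hit
0 → hit
8 → miss, evict 5, frames {7,0,8}
Page faults: 5.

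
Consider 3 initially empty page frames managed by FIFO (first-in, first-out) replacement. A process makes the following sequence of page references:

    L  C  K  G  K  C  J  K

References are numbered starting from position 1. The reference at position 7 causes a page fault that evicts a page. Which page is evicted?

pos 1: L -> fault, frames (L)
pos 2: C -> fault, frames (L C)
pos 3: K -> fault, frames (L C K)
pos 4: G -> fault, evict L, frames (C K G)
pos 5: K -> hit
pos 6: C -> hit
pos 7: J -> fault, evict C, frames (K G J)
At position 7, page C is evicted.

C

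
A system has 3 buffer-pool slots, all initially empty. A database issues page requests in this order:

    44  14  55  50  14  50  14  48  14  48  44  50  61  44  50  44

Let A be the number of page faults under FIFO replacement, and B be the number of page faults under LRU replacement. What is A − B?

1

Under FIFO: F F F F . . . F F . F F F . . . → 9 faults.
Under LRU: F F F F . . . F . . F F F . . . → 8 faults.
A − B = 9 − 8 = 1.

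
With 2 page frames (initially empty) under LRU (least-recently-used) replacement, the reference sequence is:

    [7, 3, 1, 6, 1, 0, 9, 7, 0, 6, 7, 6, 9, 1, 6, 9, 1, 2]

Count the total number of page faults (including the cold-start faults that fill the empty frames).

7: miss, frames {7}
3: miss, frames {7,3}
1: miss, evict 7, frames {3,1}
6: miss, evict 3, frames {1,6}
1: hit
0: miss, evict 6, frames {1,0}
9: miss, evict 1, frames {0,9}
7: miss, evict 0, frames {9,7}
0: miss, evict 9, frames {7,0}
6: miss, evict 7, frames {0,6}
7: miss, evict 0, frames {6,7}
6: hit
9: miss, evict 7, frames {6,9}
1: miss, evict 6, frames {9,1}
6: miss, evict 9, frames {1,6}
9: miss, evict 1, frames {6,9}
1: miss, evict 6, frames {9,1}
2: miss, evict 9, frames {1,2}
Page faults: 16.

16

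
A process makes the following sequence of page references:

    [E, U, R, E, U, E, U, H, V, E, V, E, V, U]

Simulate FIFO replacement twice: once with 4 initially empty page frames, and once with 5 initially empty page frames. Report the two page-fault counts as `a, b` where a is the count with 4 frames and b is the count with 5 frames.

7, 5

4 frames: F F F . . . . F F F . . . F → 7 faults.
5 frames: F F F . . . . F F . . . . . → 5 faults.
5 < 7: adding a frame reduced faults, as is typical.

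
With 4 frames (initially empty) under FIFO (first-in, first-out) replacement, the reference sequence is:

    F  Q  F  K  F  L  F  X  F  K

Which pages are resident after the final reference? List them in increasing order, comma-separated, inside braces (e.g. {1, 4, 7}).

{F, K, L, X}

F: miss, frames [F]
Q: miss, frames [F, Q]
F: hit
K: miss, frames [F, Q, K]
F: hit
L: miss, frames [F, Q, K, L]
F: hit
X: miss, evict F, frames [Q, K, L, X]
F: miss, evict Q, frames [K, L, X, F]
K: hit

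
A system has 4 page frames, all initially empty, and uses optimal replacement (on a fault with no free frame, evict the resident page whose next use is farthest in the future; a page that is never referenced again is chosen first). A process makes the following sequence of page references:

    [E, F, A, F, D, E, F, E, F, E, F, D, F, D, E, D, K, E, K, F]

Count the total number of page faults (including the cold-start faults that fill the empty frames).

E -> miss, frames {E}
F -> miss, frames {E,F}
A -> miss, frames {E,F,A}
F -> hit
D -> miss, frames {E,F,A,D}
E -> hit
F -> hit
E -> hit
F -> hit
E -> hit
F -> hit
D -> hit
F -> hit
D -> hit
E -> hit
D -> hit
K -> miss, evict D, frames {E,F,A,K}
E -> hit
K -> hit
F -> hit
Page faults: 5.

5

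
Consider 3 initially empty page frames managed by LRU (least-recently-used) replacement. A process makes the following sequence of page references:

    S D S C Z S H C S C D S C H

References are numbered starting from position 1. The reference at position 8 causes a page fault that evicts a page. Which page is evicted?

pos 1: S → fault, frames (S)
pos 2: D → fault, frames (S D)
pos 3: S → hit
pos 4: C → fault, frames (D S C)
pos 5: Z → fault, evict D, frames (S C Z)
pos 6: S → hit
pos 7: H → fault, evict C, frames (Z S H)
pos 8: C → fault, evict Z, frames (S H C)
At position 8, page Z is evicted.

Z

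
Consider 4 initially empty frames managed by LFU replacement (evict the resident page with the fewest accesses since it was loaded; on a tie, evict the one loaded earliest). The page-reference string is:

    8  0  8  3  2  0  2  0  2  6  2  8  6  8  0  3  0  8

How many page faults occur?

6

8: miss, frames {8}
0: miss, frames {8,0}
8: hit
3: miss, frames {8,0,3}
2: miss, frames {8,0,3,2}
0: hit
2: hit
0: hit
2: hit
6: miss, evict 3, frames {8,0,2,6}
2: hit
8: hit
6: hit
8: hit
0: hit
3: miss, evict 6, frames {8,0,2,3}
0: hit
8: hit
Page faults: 6.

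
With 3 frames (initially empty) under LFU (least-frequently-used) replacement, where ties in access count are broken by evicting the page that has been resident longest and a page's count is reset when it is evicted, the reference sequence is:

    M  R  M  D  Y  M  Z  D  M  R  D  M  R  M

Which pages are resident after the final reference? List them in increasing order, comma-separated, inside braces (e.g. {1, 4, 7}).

M: miss, frames (M)
R: miss, frames (M R)
M: hit
D: miss, frames (M R D)
Y: miss, evict R, frames (M D Y)
M: hit
Z: miss, evict D, frames (M Y Z)
D: miss, evict Y, frames (M Z D)
M: hit
R: miss, evict Z, frames (M D R)
D: hit
M: hit
R: hit
M: hit

{D, M, R}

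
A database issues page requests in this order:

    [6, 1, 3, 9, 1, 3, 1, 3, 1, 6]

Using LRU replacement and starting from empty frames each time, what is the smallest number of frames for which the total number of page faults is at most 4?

f=1: 10 faults
f=2: 7 faults
f=3: 5 faults
f=4: 4 faults
Smallest f with faults ≤ 4 is 4.

4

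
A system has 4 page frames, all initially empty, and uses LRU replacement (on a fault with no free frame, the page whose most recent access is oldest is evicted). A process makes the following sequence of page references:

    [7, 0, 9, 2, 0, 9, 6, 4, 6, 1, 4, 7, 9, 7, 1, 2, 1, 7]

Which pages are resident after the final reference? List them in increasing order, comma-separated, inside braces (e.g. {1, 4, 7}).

{1, 2, 7, 9}

7 -> fault, frames {7}
0 -> fault, frames {7,0}
9 -> fault, frames {7,0,9}
2 -> fault, frames {7,0,9,2}
0 -> hit
9 -> hit
6 -> fault, evict 7, frames {2,0,9,6}
4 -> fault, evict 2, frames {0,9,6,4}
6 -> hit
1 -> fault, evict 0, frames {9,4,6,1}
4 -> hit
7 -> fault, evict 9, frames {6,1,4,7}
9 -> fault, evict 6, frames {1,4,7,9}
7 -> hit
1 -> hit
2 -> fault, evict 4, frames {9,7,1,2}
1 -> hit
7 -> hit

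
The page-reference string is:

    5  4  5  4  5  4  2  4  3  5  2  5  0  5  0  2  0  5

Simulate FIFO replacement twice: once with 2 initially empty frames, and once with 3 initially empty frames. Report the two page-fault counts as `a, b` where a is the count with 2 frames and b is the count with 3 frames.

2 frames: F F . . . . F . F F F . F F . F F F → 11 faults.
3 frames: F F . . . . F . F F . . F . . F . . → 7 faults.
7 < 11: adding a frame reduced faults, as is typical.

11, 7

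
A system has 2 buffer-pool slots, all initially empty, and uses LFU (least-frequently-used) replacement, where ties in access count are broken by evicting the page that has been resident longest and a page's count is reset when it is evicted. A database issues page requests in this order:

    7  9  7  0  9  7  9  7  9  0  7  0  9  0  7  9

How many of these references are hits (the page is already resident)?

7 → fault, frames (7)
9 → fault, frames (7 9)
7 → hit
0 → fault, evict 9, frames (7 0)
9 → fault, evict 0, frames (7 9)
7 → hit
9 → hit
7 → hit
9 → hit
0 → fault, evict 9, frames (7 0)
7 → hit
0 → hit
9 → fault, evict 0, frames (7 9)
0 → fault, evict 9, frames (7 0)
7 → hit
9 → fault, evict 0, frames (7 9)
Hits: 8.

8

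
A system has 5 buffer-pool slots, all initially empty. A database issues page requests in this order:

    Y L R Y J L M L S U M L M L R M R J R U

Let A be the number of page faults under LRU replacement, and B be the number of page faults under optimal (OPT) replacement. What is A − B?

2

Under LRU: F F F . F . F . F F . . . . F . . F . . → 9 faults.
Under OPT: F F F . F . F . F F . . . . . . . . . . → 7 faults.
A − B = 9 − 7 = 2.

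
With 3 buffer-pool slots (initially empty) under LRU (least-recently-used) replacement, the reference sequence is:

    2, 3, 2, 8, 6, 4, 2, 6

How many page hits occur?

2 → miss, frames {2}
3 → miss, frames {2,3}
2 → hit
8 → miss, frames {3,2,8}
6 → miss, evict 3, frames {2,8,6}
4 → miss, evict 2, frames {8,6,4}
2 → miss, evict 8, frames {6,4,2}
6 → hit
Hits: 2.

2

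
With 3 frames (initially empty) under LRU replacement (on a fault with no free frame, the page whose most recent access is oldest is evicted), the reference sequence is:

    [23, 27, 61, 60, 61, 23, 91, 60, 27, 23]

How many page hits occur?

1

23: fault, frames {23}
27: fault, frames {23,27}
61: fault, frames {23,27,61}
60: fault, evict 23, frames {27,61,60}
61: hit
23: fault, evict 27, frames {60,61,23}
91: fault, evict 60, frames {61,23,91}
60: fault, evict 61, frames {23,91,60}
27: fault, evict 23, frames {91,60,27}
23: fault, evict 91, frames {60,27,23}
Hits: 1.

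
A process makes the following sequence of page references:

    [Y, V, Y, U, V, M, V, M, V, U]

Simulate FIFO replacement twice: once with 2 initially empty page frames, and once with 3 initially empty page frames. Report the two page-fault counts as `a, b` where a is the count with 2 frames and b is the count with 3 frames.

6, 4

2 frames: F F . F . F F . . F → 6 faults.
3 frames: F F . F . F . . . . → 4 faults.
4 < 6: adding a frame reduced faults, as is typical.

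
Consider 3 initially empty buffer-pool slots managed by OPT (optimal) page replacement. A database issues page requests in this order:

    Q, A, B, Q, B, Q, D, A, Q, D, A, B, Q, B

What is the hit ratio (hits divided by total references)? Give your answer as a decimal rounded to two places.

Q -> miss, frames [Q]
A -> miss, frames [Q, A]
B -> miss, frames [Q, A, B]
Q -> hit
B -> hit
Q -> hit
D -> miss, evict B, frames [Q, A, D]
A -> hit
Q -> hit
D -> hit
A -> hit
B -> miss, evict D, frames [Q, A, B]
Q -> hit
B -> hit
Hits: 9 of 14 references → 9/14 = 0.6429.

0.64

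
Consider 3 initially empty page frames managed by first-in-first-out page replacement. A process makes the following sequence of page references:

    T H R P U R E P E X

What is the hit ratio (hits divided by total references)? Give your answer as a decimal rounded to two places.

0.30

T → miss, frames [T]
H → miss, frames [T, H]
R → miss, frames [T, H, R]
P → miss, evict T, frames [H, R, P]
U → miss, evict H, frames [R, P, U]
R → hit
E → miss, evict R, frames [P, U, E]
P → hit
E → hit
X → miss, evict P, frames [U, E, X]
Hits: 3 of 10 references → 3/10 = 0.3000.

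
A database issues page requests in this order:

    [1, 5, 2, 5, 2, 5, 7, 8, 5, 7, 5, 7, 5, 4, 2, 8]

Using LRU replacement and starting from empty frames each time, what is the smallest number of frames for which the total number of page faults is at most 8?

3

f=1: 16 faults
f=2: 10 faults
f=3: 8 faults
f=4: 8 faults
f=5: 6 faults
f=6: 6 faults
Smallest f with faults ≤ 8 is 3.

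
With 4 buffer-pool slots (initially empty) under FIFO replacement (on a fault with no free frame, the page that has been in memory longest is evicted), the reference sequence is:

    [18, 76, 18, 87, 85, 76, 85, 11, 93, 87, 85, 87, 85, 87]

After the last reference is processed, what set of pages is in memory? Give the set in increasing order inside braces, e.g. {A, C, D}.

18 → fault, frames (18)
76 → fault, frames (18 76)
18 → hit
87 → fault, frames (18 76 87)
85 → fault, frames (18 76 87 85)
76 → hit
85 → hit
11 → fault, evict 18, frames (76 87 85 11)
93 → fault, evict 76, frames (87 85 11 93)
87 → hit
85 → hit
87 → hit
85 → hit
87 → hit

{11, 85, 87, 93}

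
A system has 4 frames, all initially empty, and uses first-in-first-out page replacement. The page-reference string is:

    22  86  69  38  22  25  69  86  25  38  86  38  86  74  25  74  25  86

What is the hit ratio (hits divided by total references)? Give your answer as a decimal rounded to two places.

0.61

22 → miss, frames {22}
86 → miss, frames {22,86}
69 → miss, frames {22,86,69}
38 → miss, frames {22,86,69,38}
22 → hit
25 → miss, evict 22, frames {86,69,38,25}
69 → hit
86 → hit
25 → hit
38 → hit
86 → hit
38 → hit
86 → hit
74 → miss, evict 86, frames {69,38,25,74}
25 → hit
74 → hit
25 → hit
86 → miss, evict 69, frames {38,25,74,86}
Hits: 11 of 18 references → 11/18 = 0.6111.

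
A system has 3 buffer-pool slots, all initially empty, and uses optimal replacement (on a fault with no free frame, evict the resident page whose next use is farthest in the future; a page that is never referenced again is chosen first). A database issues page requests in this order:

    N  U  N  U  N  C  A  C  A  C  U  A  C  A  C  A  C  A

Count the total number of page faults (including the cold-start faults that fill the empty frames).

N → miss, frames (N)
U → miss, frames (N U)
N → hit
U → hit
N → hit
C → miss, frames (N U C)
A → miss, evict N, frames (U C A)
C → hit
A → hit
C → hit
U → hit
A → hit
C → hit
A → hit
C → hit
A → hit
C → hit
A → hit
Page faults: 4.

4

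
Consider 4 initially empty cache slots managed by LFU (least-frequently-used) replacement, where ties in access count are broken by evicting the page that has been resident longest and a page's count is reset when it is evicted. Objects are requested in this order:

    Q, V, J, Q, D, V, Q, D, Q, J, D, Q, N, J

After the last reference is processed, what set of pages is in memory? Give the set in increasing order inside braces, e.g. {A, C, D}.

{D, J, N, Q}

Q → miss, frames (Q)
V → miss, frames (Q V)
J → miss, frames (Q V J)
Q → hit
D → miss, frames (Q V J D)
V → hit
Q → hit
D → hit
Q → hit
J → hit
D → hit
Q → hit
N → miss, evict V, frames (Q J D N)
J → hit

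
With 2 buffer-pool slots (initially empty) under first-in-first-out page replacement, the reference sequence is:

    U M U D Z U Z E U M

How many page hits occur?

3

U → fault, frames [U]
M → fault, frames [U, M]
U → hit
D → fault, evict U, frames [M, D]
Z → fault, evict M, frames [D, Z]
U → fault, evict D, frames [Z, U]
Z → hit
E → fault, evict Z, frames [U, E]
U → hit
M → fault, evict U, frames [E, M]
Hits: 3.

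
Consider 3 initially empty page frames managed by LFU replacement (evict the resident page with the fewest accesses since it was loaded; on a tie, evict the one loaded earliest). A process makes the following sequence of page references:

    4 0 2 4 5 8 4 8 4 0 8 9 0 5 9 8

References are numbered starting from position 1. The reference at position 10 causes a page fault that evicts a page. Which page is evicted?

pos 1: 4 -> fault, frames {4}
pos 2: 0 -> fault, frames {4,0}
pos 3: 2 -> fault, frames {4,0,2}
pos 4: 4 -> hit
pos 5: 5 -> fault, evict 0, frames {4,2,5}
pos 6: 8 -> fault, evict 2, frames {4,5,8}
pos 7: 4 -> hit
pos 8: 8 -> hit
pos 9: 4 -> hit
pos 10: 0 -> fault, evict 5, frames {4,8,0}
At position 10, page 5 is evicted.

5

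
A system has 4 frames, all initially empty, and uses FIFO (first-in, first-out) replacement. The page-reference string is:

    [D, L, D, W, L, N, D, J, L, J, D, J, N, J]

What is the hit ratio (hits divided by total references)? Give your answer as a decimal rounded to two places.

D -> miss, frames [D]
L -> miss, frames [D, L]
D -> hit
W -> miss, frames [D, L, W]
L -> hit
N -> miss, frames [D, L, W, N]
D -> hit
J -> miss, evict D, frames [L, W, N, J]
L -> hit
J -> hit
D -> miss, evict L, frames [W, N, J, D]
J -> hit
N -> hit
J -> hit
Hits: 8 of 14 references → 8/14 = 0.5714.

0.57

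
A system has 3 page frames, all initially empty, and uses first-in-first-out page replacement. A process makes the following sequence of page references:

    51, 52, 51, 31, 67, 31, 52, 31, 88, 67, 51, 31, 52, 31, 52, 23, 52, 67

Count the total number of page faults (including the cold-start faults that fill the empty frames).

51 -> miss, frames {51}
52 -> miss, frames {51,52}
51 -> hit
31 -> miss, frames {51,52,31}
67 -> miss, evict 51, frames {52,31,67}
31 -> hit
52 -> hit
31 -> hit
88 -> miss, evict 52, frames {31,67,88}
67 -> hit
51 -> miss, evict 31, frames {67,88,51}
31 -> miss, evict 67, frames {88,51,31}
52 -> miss, evict 88, frames {51,31,52}
31 -> hit
52 -> hit
23 -> miss, evict 51, frames {31,52,23}
52 -> hit
67 -> miss, evict 31, frames {52,23,67}
Page faults: 10.

10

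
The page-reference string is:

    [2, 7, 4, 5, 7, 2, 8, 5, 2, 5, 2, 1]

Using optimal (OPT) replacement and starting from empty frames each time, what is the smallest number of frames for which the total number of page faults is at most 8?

2

f=1: 12 faults
f=2: 8 faults
f=3: 6 faults
f=4: 6 faults
f=5: 6 faults
f=6: 6 faults
Smallest f with faults ≤ 8 is 2.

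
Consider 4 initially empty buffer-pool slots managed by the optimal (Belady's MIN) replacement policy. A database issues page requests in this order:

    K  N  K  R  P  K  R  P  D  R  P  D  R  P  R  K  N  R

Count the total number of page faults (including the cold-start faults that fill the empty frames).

K → fault, frames [K]
N → fault, frames [K, N]
K → hit
R → fault, frames [K, N, R]
P → fault, frames [K, N, R, P]
K → hit
R → hit
P → hit
D → fault, evict N, frames [K, R, P, D]
R → hit
P → hit
D → hit
R → hit
P → hit
R → hit
K → hit
N → fault, evict D, frames [K, R, P, N]
R → hit
Page faults: 6.

6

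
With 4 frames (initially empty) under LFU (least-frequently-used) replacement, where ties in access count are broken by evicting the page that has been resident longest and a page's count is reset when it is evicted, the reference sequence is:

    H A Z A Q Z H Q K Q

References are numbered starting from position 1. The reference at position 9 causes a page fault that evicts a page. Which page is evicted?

H

pos 1: H: miss, frames [H]
pos 2: A: miss, frames [H, A]
pos 3: Z: miss, frames [H, A, Z]
pos 4: A: hit
pos 5: Q: miss, frames [H, A, Z, Q]
pos 6: Z: hit
pos 7: H: hit
pos 8: Q: hit
pos 9: K: miss, evict H, frames [A, Z, Q, K]
At position 9, page H is evicted.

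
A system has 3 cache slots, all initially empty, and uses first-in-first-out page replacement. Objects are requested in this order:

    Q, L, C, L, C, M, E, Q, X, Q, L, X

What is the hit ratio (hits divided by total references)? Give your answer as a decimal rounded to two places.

0.33

Q -> miss, frames (Q)
L -> miss, frames (Q L)
C -> miss, frames (Q L C)
L -> hit
C -> hit
M -> miss, evict Q, frames (L C M)
E -> miss, evict L, frames (C M E)
Q -> miss, evict C, frames (M E Q)
X -> miss, evict M, frames (E Q X)
Q -> hit
L -> miss, evict E, frames (Q X L)
X -> hit
Hits: 4 of 12 references → 4/12 = 0.3333.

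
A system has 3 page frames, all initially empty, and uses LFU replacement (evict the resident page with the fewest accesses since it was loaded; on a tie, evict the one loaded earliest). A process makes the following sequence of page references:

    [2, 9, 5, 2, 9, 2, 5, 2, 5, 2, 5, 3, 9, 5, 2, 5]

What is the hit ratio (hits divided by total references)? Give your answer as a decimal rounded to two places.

2 → fault, frames [2]
9 → fault, frames [2, 9]
5 → fault, frames [2, 9, 5]
2 → hit
9 → hit
2 → hit
5 → hit
2 → hit
5 → hit
2 → hit
5 → hit
3 → fault, evict 9, frames [2, 5, 3]
9 → fault, evict 3, frames [2, 5, 9]
5 → hit
2 → hit
5 → hit
Hits: 11 of 16 references → 11/16 = 0.6875.

0.69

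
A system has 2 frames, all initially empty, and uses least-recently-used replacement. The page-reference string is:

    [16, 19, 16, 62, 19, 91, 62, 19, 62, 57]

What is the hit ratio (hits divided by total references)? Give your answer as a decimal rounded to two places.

0.20

16: fault, frames (16)
19: fault, frames (16 19)
16: hit
62: fault, evict 19, frames (16 62)
19: fault, evict 16, frames (62 19)
91: fault, evict 62, frames (19 91)
62: fault, evict 19, frames (91 62)
19: fault, evict 91, frames (62 19)
62: hit
57: fault, evict 19, frames (62 57)
Hits: 2 of 10 references → 2/10 = 0.2000.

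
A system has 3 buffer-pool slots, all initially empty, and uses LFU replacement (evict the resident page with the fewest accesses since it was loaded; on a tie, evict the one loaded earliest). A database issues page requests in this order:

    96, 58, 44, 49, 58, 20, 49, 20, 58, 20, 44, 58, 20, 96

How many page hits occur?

7

96 → fault, frames [96]
58 → fault, frames [96, 58]
44 → fault, frames [96, 58, 44]
49 → fault, evict 96, frames [58, 44, 49]
58 → hit
20 → fault, evict 44, frames [58, 49, 20]
49 → hit
20 → hit
58 → hit
20 → hit
44 → fault, evict 49, frames [58, 20, 44]
58 → hit
20 → hit
96 → fault, evict 44, frames [58, 20, 96]
Hits: 7.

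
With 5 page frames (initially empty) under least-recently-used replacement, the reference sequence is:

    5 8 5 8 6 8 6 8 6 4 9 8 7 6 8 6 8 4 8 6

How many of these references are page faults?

5 → miss, frames {5}
8 → miss, frames {5,8}
5 → hit
8 → hit
6 → miss, frames {5,8,6}
8 → hit
6 → hit
8 → hit
6 → hit
4 → miss, frames {5,8,6,4}
9 → miss, frames {5,8,6,4,9}
8 → hit
7 → miss, evict 5, frames {6,4,9,8,7}
6 → hit
8 → hit
6 → hit
8 → hit
4 → hit
8 → hit
6 → hit
Page faults: 6.

6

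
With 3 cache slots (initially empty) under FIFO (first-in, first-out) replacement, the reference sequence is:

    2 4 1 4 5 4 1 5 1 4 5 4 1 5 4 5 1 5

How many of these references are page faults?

4

2 -> fault, frames {2}
4 -> fault, frames {2,4}
1 -> fault, frames {2,4,1}
4 -> hit
5 -> fault, evict 2, frames {4,1,5}
4 -> hit
1 -> hit
5 -> hit
1 -> hit
4 -> hit
5 -> hit
4 -> hit
1 -> hit
5 -> hit
4 -> hit
5 -> hit
1 -> hit
5 -> hit
Page faults: 4.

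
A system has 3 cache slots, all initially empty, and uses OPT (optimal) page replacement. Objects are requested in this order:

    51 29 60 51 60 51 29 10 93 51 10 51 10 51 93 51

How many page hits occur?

11

51 -> fault, frames [51]
29 -> fault, frames [51, 29]
60 -> fault, frames [51, 29, 60]
51 -> hit
60 -> hit
51 -> hit
29 -> hit
10 -> fault, evict 60, frames [51, 29, 10]
93 -> fault, evict 29, frames [51, 10, 93]
51 -> hit
10 -> hit
51 -> hit
10 -> hit
51 -> hit
93 -> hit
51 -> hit
Hits: 11.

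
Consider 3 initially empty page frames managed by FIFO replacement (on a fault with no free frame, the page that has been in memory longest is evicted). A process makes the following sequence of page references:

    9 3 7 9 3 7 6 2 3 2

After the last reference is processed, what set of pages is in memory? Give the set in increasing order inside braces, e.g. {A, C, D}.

{2, 3, 6}

9 -> miss, frames [9]
3 -> miss, frames [9, 3]
7 -> miss, frames [9, 3, 7]
9 -> hit
3 -> hit
7 -> hit
6 -> miss, evict 9, frames [3, 7, 6]
2 -> miss, evict 3, frames [7, 6, 2]
3 -> miss, evict 7, frames [6, 2, 3]
2 -> hit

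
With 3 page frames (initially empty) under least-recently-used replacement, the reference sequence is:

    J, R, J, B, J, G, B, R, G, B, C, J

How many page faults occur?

J → fault, frames {J}
R → fault, frames {J,R}
J → hit
B → fault, frames {R,J,B}
J → hit
G → fault, evict R, frames {B,J,G}
B → hit
R → fault, evict J, frames {G,B,R}
G → hit
B → hit
C → fault, evict R, frames {G,B,C}
J → fault, evict G, frames {B,C,J}
Page faults: 7.

7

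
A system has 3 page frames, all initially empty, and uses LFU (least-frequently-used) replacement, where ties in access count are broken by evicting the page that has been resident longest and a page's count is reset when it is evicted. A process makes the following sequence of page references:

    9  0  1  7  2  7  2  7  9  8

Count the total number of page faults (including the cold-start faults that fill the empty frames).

9 → miss, frames (9)
0 → miss, frames (9 0)
1 → miss, frames (9 0 1)
7 → miss, evict 9, frames (0 1 7)
2 → miss, evict 0, frames (1 7 2)
7 → hit
2 → hit
7 → hit
9 → miss, evict 1, frames (7 2 9)
8 → miss, evict 9, frames (7 2 8)
Page faults: 7.

7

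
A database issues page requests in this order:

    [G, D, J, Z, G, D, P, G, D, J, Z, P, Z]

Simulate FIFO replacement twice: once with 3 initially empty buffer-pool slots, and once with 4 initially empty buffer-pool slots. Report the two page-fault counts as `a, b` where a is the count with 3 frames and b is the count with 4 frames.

9, 10

3 frames: F F F F F F F . . F F . . → 9 faults.
4 frames: F F F F . . F F F F F F . → 10 faults.
10 > 9: adding a frame increased faults — Belady's anomaly.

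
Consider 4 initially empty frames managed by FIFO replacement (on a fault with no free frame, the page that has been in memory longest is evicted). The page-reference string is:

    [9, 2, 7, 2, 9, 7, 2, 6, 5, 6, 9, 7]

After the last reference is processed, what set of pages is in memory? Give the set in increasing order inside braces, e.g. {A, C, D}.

9 -> miss, frames (9)
2 -> miss, frames (9 2)
7 -> miss, frames (9 2 7)
2 -> hit
9 -> hit
7 -> hit
2 -> hit
6 -> miss, frames (9 2 7 6)
5 -> miss, evict 9, frames (2 7 6 5)
6 -> hit
9 -> miss, evict 2, frames (7 6 5 9)
7 -> hit

{5, 6, 7, 9}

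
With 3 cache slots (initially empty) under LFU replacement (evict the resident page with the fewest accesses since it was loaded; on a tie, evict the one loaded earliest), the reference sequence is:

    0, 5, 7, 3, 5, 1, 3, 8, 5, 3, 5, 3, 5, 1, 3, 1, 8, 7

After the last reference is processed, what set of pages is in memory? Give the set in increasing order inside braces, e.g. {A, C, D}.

{3, 5, 7}

0 → miss, frames {0}
5 → miss, frames {0,5}
7 → miss, frames {0,5,7}
3 → miss, evict 0, frames {5,7,3}
5 → hit
1 → miss, evict 7, frames {5,3,1}
3 → hit
8 → miss, evict 1, frames {5,3,8}
5 → hit
3 → hit
5 → hit
3 → hit
5 → hit
1 → miss, evict 8, frames {5,3,1}
3 → hit
1 → hit
8 → miss, evict 1, frames {5,3,8}
7 → miss, evict 8, frames {5,3,7}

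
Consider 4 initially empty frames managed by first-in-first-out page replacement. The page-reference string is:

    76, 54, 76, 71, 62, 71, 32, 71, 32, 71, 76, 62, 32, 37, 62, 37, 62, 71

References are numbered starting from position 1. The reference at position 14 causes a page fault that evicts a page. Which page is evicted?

71

pos 1: 76 -> miss, frames (76)
pos 2: 54 -> miss, frames (76 54)
pos 3: 76 -> hit
pos 4: 71 -> miss, frames (76 54 71)
pos 5: 62 -> miss, frames (76 54 71 62)
pos 6: 71 -> hit
pos 7: 32 -> miss, evict 76, frames (54 71 62 32)
pos 8: 71 -> hit
pos 9: 32 -> hit
pos 10: 71 -> hit
pos 11: 76 -> miss, evict 54, frames (71 62 32 76)
pos 12: 62 -> hit
pos 13: 32 -> hit
pos 14: 37 -> miss, evict 71, frames (62 32 76 37)
At position 14, page 71 is evicted.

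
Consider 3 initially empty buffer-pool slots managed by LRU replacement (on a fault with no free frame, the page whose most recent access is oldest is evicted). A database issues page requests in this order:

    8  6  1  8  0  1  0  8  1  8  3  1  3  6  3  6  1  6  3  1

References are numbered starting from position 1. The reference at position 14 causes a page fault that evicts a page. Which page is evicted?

pos 1: 8 -> miss, frames (8)
pos 2: 6 -> miss, frames (8 6)
pos 3: 1 -> miss, frames (8 6 1)
pos 4: 8 -> hit
pos 5: 0 -> miss, evict 6, frames (1 8 0)
pos 6: 1 -> hit
pos 7: 0 -> hit
pos 8: 8 -> hit
pos 9: 1 -> hit
pos 10: 8 -> hit
pos 11: 3 -> miss, evict 0, frames (1 8 3)
pos 12: 1 -> hit
pos 13: 3 -> hit
pos 14: 6 -> miss, evict 8, frames (1 3 6)
At position 14, page 8 is evicted.

8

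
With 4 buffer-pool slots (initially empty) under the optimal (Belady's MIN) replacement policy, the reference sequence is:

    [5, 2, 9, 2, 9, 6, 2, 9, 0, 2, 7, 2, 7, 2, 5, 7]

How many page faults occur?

6

5: fault, frames {5}
2: fault, frames {5,2}
9: fault, frames {5,2,9}
2: hit
9: hit
6: fault, frames {5,2,9,6}
2: hit
9: hit
0: fault, evict 6, frames {5,2,9,0}
2: hit
7: fault, evict 0, frames {5,2,9,7}
2: hit
7: hit
2: hit
5: hit
7: hit
Page faults: 6.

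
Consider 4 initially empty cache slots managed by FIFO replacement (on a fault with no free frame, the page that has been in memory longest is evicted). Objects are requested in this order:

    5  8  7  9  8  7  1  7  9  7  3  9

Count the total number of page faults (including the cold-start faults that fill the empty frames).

5: miss, frames [5]
8: miss, frames [5, 8]
7: miss, frames [5, 8, 7]
9: miss, frames [5, 8, 7, 9]
8: hit
7: hit
1: miss, evict 5, frames [8, 7, 9, 1]
7: hit
9: hit
7: hit
3: miss, evict 8, frames [7, 9, 1, 3]
9: hit
Page faults: 6.

6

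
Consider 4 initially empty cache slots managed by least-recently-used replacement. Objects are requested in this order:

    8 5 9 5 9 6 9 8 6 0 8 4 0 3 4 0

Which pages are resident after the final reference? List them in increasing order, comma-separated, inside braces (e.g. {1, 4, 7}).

{0, 3, 4, 8}

8: fault, frames [8]
5: fault, frames [8, 5]
9: fault, frames [8, 5, 9]
5: hit
9: hit
6: fault, frames [8, 5, 9, 6]
9: hit
8: hit
6: hit
0: fault, evict 5, frames [9, 8, 6, 0]
8: hit
4: fault, evict 9, frames [6, 0, 8, 4]
0: hit
3: fault, evict 6, frames [8, 4, 0, 3]
4: hit
0: hit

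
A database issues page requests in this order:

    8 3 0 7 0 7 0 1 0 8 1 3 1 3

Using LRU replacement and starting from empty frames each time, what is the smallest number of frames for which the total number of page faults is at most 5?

f=1: 14 faults
f=2: 8 faults
f=3: 7 faults
f=4: 7 faults
f=5: 5 faults
Smallest f with faults ≤ 5 is 5.

5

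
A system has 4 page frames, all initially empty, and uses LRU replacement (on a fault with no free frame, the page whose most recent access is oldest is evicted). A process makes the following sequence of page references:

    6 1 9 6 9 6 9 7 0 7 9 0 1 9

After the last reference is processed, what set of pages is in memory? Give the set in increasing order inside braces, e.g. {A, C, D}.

6 -> miss, frames (6)
1 -> miss, frames (6 1)
9 -> miss, frames (6 1 9)
6 -> hit
9 -> hit
6 -> hit
9 -> hit
7 -> miss, frames (1 6 9 7)
0 -> miss, evict 1, frames (6 9 7 0)
7 -> hit
9 -> hit
0 -> hit
1 -> miss, evict 6, frames (7 9 0 1)
9 -> hit

{0, 1, 7, 9}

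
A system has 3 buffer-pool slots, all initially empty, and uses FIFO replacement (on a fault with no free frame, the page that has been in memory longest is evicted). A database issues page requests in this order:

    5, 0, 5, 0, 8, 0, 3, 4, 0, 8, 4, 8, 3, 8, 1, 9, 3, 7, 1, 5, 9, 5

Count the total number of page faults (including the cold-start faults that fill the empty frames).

12

5 -> fault, frames [5]
0 -> fault, frames [5, 0]
5 -> hit
0 -> hit
8 -> fault, frames [5, 0, 8]
0 -> hit
3 -> fault, evict 5, frames [0, 8, 3]
4 -> fault, evict 0, frames [8, 3, 4]
0 -> fault, evict 8, frames [3, 4, 0]
8 -> fault, evict 3, frames [4, 0, 8]
4 -> hit
8 -> hit
3 -> fault, evict 4, frames [0, 8, 3]
8 -> hit
1 -> fault, evict 0, frames [8, 3, 1]
9 -> fault, evict 8, frames [3, 1, 9]
3 -> hit
7 -> fault, evict 3, frames [1, 9, 7]
1 -> hit
5 -> fault, evict 1, frames [9, 7, 5]
9 -> hit
5 -> hit
Page faults: 12.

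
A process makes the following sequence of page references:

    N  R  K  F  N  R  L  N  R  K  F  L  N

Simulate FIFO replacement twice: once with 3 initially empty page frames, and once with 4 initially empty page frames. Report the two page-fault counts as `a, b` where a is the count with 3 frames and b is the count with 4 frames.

10, 11

3 frames: F F F F F F F . . F F . F → 10 faults.
4 frames: F F F F . . F F F F F F F → 11 faults.
11 > 10: adding a frame increased faults — Belady's anomaly.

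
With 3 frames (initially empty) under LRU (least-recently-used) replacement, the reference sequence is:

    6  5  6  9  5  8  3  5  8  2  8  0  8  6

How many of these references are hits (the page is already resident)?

6

6 → fault, frames (6)
5 → fault, frames (6 5)
6 → hit
9 → fault, frames (5 6 9)
5 → hit
8 → fault, evict 6, frames (9 5 8)
3 → fault, evict 9, frames (5 8 3)
5 → hit
8 → hit
2 → fault, evict 3, frames (5 8 2)
8 → hit
0 → fault, evict 5, frames (2 8 0)
8 → hit
6 → fault, evict 2, frames (0 8 6)
Hits: 6.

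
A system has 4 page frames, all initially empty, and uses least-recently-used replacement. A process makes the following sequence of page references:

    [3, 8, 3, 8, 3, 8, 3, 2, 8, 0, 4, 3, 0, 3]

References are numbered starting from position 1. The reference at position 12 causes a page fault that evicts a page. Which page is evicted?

pos 1: 3 → miss, frames {3}
pos 2: 8 → miss, frames {3,8}
pos 3: 3 → hit
pos 4: 8 → hit
pos 5: 3 → hit
pos 6: 8 → hit
pos 7: 3 → hit
pos 8: 2 → miss, frames {8,3,2}
pos 9: 8 → hit
pos 10: 0 → miss, frames {3,2,8,0}
pos 11: 4 → miss, evict 3, frames {2,8,0,4}
pos 12: 3 → miss, evict 2, frames {8,0,4,3}
At position 12, page 2 is evicted.

2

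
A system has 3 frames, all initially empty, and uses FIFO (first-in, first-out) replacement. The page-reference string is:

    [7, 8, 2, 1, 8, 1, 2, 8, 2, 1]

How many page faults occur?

4

7 → fault, frames (7)
8 → fault, frames (7 8)
2 → fault, frames (7 8 2)
1 → fault, evict 7, frames (8 2 1)
8 → hit
1 → hit
2 → hit
8 → hit
2 → hit
1 → hit
Page faults: 4.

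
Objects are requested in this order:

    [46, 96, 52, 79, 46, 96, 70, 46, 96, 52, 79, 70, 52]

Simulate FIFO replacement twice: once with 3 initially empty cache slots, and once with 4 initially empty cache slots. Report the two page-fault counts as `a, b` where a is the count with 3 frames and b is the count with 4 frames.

3 frames: F F F F F F F . . F F . . → 9 faults.
4 frames: F F F F . . F F F F F F . → 10 faults.
10 > 9: adding a frame increased faults — Belady's anomaly.

9, 10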